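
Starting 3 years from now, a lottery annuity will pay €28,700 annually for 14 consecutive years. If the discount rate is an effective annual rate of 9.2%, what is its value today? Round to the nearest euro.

€185,305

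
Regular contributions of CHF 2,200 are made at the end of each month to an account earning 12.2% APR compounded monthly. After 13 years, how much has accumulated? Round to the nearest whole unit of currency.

CHF 832,080

i = 0.122/12 = 0.0101667 per month; n = 13·12 = 156.
FV = PMT · [(1+i)^n − 1] / i = 2200 · 378.218080 = 832,079.7766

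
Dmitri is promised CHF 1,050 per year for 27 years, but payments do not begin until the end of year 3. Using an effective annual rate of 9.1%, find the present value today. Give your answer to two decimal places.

CHF 8,770.84

Value one period before first payment (t=2): 1050 × [1 − (1+0.091)^(−27)] / 0.091 = 1050 × 9.942629 = 10,439.7602
Discount back 2 years: 10,439.7602 × (1+0.091)^(−2) = 10,439.7602 × 0.840138 = 8,770.8367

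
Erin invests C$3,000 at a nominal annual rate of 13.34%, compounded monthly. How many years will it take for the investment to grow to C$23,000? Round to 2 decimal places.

15.35 years

Periodic rate i = 0.1334/12 = 0.0111167.
(1+i)^n = 23000/3000 = 7.66667, so n = ln 7.66667 / ln 1.01112 = 184.2443 months
= 184.2443/12 years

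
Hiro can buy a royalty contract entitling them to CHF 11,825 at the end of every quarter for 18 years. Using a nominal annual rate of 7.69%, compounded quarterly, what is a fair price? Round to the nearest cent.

CHF 458,953.24

Periodic rate i = 0.0769/4 = 0.019225; n = 18 × 4 = 72 periods.
PV = 11825 × [1 − (1+0.019225)^(−72)] / 0.019225 = 11825 × 38.812114 = 458,953.2428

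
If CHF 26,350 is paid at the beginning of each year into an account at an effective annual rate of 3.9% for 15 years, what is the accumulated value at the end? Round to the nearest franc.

CHF 544,143

Accumulation factor s(15|0.039) × (1+i) = 20.650590; FV = 26350 × 20.650590 = 544,143.0541
(Beginning-of-period payments → annuity-due factor ×(1+i).)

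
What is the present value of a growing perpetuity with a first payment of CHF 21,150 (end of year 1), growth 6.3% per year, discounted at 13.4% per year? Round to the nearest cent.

CHF 297,887.32

PV = PMT / (i − g) = 21150 / (0.134 − 0.063) = 21150 / 0.071000 = 297,887.3239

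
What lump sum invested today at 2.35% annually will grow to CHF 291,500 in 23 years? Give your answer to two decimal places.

CHF 170,851.22

PV = 291,500 / (1 + 0.0235)^23 = 291,500 / 1.706163 = 170,851.2176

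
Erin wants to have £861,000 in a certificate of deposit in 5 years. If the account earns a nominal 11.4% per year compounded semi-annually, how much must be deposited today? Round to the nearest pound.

£494,599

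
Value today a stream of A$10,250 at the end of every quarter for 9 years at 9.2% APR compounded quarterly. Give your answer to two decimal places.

A$249,102.10

With 4 periods per year: i = 0.023, n = 36.
Annuity factor a(36|0.023) = 24.302644; PV = 10250 × 24.302644 = 249,102.0981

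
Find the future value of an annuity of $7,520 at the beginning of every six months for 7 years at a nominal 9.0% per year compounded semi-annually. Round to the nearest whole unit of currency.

i = 0.09/2 = 0.045 per half-year; n = 7·2 = 14.
FV = PMT · [(1+i)^n − 1] / i × (1+i) = 7520 · 19.784054 = 148,776.0883
(Beginning-of-period payments → annuity-due factor ×(1+i).)

$148,776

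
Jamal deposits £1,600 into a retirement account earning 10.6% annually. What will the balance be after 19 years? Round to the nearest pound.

1,600 × (1+0.106)^19 = 1,600 × 6.781838 = 10,850.9408

£10,851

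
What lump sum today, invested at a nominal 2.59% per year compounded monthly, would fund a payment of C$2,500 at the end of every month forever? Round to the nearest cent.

Periodic rate i = 0.0259/12 = 0.00215833.
PV = PMT / i = 2500 / 0.00215833 = 1,158,301.1583

C$1,158,301.16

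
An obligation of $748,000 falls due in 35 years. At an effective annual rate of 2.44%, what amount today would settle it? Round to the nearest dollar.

PV = 748,000 / (1 + 0.0244)^35 = 748,000 / 2.325064 = 321,711.5514

$321,712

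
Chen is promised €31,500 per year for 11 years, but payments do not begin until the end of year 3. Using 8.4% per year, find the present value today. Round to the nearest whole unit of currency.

€187,717

Value one period before first payment (t=2): 31500 × [1 − (1+0.084)^(−11)] / 0.084 = 31500 × 7.002476 = 220,578.0034
Discount back 2 years: 220,578.0034 × (1+0.084)^(−2) = 220,578.0034 × 0.851023 = 187,717.0138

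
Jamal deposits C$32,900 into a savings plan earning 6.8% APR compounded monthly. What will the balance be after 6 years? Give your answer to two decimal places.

i = 0.068/12 = 0.00566667 per month; n = 6·12 = 72.
FV = PV·(1+i)^n = 32,900 × 1.502076 = 49,418.3102

C$49,418.31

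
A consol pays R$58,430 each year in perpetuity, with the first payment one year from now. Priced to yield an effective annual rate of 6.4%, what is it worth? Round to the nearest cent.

PV = C/r = 58430/0.064 = 912,968.7500

R$912,968.75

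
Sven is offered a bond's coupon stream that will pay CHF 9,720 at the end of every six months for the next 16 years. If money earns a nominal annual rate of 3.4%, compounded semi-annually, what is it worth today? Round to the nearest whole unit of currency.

CHF 238,379

i = 0.034/2 = 0.017 per half-year; n = 16·2 = 32.
Annuity factor a(32|0.017) = 24.524598; PV = 9720 × 24.524598 = 238,379.0961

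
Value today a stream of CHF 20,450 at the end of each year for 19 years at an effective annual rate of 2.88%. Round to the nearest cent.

PV = PMT · [1 − (1+i)^(−n)] / i = 20450 · 14.477149 = 296,057.6929

CHF 296,057.69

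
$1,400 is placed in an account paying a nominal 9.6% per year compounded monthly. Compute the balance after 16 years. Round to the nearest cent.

$6,464.73

i = 0.096/12 = 0.008 per month; n = 16·12 = 192.
1,400 × (1+0.008)^192 = 1,400 × 4.617662 = 6,464.7272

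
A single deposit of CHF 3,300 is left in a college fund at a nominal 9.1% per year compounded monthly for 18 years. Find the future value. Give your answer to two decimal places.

With 12 periods per year: i = 0.00758333, n = 216.
FV = 3,300 × (1 + 0.00758333)^216 = 16,873.4763

CHF 16,873.48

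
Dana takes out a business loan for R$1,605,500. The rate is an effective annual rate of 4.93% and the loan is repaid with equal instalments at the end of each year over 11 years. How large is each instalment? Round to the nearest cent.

R$192,574.44

Annuity-PV factor = 8.337036; PMT = 1.6055e+06 / 8.337036 = 192,574.4411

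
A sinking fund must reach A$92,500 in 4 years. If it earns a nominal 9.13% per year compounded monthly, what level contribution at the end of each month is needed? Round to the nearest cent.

i = 0.0913/12 = 0.00760833 per month; n = 4·12 = 48.
PMT = 92500 / ( [(1+0.00760833)^48 − 1] / 0.00760833 ) = 92500 / 57.675172 = 1,603.8097

A$1,603.81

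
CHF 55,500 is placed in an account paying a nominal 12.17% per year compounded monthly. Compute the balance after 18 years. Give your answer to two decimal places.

Periodic rate i = 0.1217/12 = 0.0101417; n = 18 × 12 = 216 periods.
55,500 × (1+0.0101417)^216 = 55,500 × 8.842471 = 490,757.1439

CHF 490,757.14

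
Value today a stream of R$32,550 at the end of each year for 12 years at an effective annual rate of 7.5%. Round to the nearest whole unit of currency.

R$251,783

PV = PMT · [1 − (1+i)^(−n)] / i = 32550 · 7.735278 = 251,783.3078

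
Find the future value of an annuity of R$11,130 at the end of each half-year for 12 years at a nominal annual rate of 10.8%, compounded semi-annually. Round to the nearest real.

R$522,131

Periodic rate i = 0.108/2 = 0.054; n = 12 × 2 = 24 periods.
Accumulation factor s(24|0.054) = 46.912081; FV = 11130 × 46.912081 = 522,131.4642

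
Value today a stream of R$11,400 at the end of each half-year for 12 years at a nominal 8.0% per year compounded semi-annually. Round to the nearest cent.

With 2 periods per year: i = 0.04, n = 24.
Annuity factor a(24|0.04) = 15.246963; PV = 11400 × 15.246963 = 173,815.3798

R$173,815.38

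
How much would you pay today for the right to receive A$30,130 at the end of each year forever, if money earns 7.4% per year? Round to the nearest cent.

PV = PMT / i = 30130 / 0.074 = 407,162.1622

A$407,162.16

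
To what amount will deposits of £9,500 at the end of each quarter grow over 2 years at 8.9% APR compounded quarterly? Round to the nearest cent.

£82,189.33

Periodic rate i = 0.089/4 = 0.02225; n = 2 × 4 = 8 periods.
FV = PMT · [(1+i)^n − 1] / i = 9500 · 8.651508 = 82,189.3302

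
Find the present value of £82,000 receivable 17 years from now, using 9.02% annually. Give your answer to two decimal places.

PV = FV·(1+i)^(−n) = 82,000 × 0.230354 = 18,888.9941

£18,888.99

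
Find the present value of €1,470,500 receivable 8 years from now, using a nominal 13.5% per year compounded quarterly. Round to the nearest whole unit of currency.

Periodic rate i = 0.135/4 = 0.03375; n = 8 × 4 = 32 periods.
PV = FV·(1+i)^(−n) = 1,470,500 × 0.345703 = 508,356.4133

€508,356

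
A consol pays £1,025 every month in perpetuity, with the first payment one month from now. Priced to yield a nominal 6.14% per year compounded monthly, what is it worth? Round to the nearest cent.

Periodic rate i = 0.0614/12 = 0.00511667.
PV = C/r = 1025/0.00511667 = 200,325.7329

£200,325.73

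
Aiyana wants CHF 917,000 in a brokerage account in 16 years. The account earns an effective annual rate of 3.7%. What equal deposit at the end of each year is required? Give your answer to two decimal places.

PMT = 917000 / ( [(1+0.037)^16 − 1] / 0.037 ) = 917000 / 21.307601 = 43,036.2861

CHF 43,036.29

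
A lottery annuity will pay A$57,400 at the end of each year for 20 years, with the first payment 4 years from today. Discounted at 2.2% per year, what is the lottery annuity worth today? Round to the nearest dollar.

A$862,519

PV at t=3 (ordinary 20-year annuity): 57400 × a(20|0.022) = 57400 × 16.040185 = 920,706.6459
PV₀ = 920,706.6459 / (1+0.022)^3 = 920,706.6459 / 1.067463 = 862,518.8409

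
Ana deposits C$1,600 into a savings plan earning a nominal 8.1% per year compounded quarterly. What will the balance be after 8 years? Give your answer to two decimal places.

Periodic rate i = 0.081/4 = 0.02025; n = 8 × 4 = 32 periods.
FV = PV·(1+i)^n = 1,600 × 1.899378 = 3,039.0041

C$3,039.00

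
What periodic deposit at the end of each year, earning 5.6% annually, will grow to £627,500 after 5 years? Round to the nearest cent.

£112,208.90

PMT = 627500 / ( [(1+0.056)^5 − 1] / 0.056 ) = 627500 / 5.592248 = 112,208.9023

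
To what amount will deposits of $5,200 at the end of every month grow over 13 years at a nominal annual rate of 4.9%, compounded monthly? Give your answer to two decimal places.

$1,131,285.46

i = 0.049/12 = 0.00408333 per month; n = 13·12 = 156.
FV = 5200 × [(1+0.00408333)^156 − 1] / 0.00408333 = 5200 × 217.554897 = 1,131,285.4629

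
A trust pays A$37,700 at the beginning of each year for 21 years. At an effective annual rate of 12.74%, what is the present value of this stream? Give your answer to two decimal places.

A$306,727.10

PV = PMT · [1 − (1+i)^(−n)] / i × (1+i) = 37700 · 8.135997 = 306,727.0974
(annuity-due: payments at period start, so ×(1+i).)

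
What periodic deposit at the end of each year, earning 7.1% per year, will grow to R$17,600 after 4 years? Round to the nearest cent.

PMT = 17600 / ( [(1+0.071)^4 − 1] / 0.071 ) = 17600 / 4.446522 = 3,958.1498

R$3,958.15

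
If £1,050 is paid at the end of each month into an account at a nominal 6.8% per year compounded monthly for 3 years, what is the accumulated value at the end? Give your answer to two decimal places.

£41,800.91

i = 0.068/12 = 0.00566667 per month; n = 3·12 = 36.
Accumulation factor s(36|0.00566667) = 39.810392; FV = 1050 × 39.810392 = 41,800.9119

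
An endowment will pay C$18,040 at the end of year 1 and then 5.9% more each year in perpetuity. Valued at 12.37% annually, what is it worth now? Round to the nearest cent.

C$278,825.35

PV = D₁/(r − g) = 18040/(0.1237 − 0.059) = 278,825.3478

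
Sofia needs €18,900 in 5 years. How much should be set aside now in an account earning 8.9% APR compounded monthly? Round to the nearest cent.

Periodic rate i = 0.089/12 = 0.00741667; n = 5 × 12 = 60 periods.
Discount factor = (1+0.00741667)^(−60) = 0.641877; PV = 18,900 × 0.641877 = 12,131.4835

€12,131.48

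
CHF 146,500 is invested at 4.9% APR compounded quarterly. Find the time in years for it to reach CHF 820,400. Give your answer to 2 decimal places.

Periodic rate i = 0.049/4 = 0.01225.
n = ln(820400/146500) / ln(1+0.01225) = ln(5.60000) / 0.012176 = 141.4936 quarters
= 141.4936/4 years

35.37 years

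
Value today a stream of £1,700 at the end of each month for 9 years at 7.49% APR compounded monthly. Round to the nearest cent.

Periodic rate i = 0.0749/12 = 0.00624167; n = 9 × 12 = 108 periods.
Annuity factor a(108|0.00624167) = 78.395143; PV = 1700 × 78.395143 = 133,271.7427

£133,271.74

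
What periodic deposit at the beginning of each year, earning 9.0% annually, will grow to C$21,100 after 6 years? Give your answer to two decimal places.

C$2,573.03

FV-annuity factor × (1+i) = 8.200435; PMT = 21100 / 8.200435 = 2,573.0343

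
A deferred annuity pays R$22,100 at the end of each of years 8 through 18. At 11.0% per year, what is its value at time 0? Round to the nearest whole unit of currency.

Value one period before first payment (t=7): 22100 × [1 − (1+0.11)^(−11)] / 0.11 = 22100 × 6.206515 = 137,163.9887
PV₀ = 137,163.9887 / (1+0.11)^7 = 137,163.9887 / 2.076160 = 66,066.1888

R$66,066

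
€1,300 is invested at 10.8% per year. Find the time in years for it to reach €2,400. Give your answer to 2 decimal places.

5.98 years

n = ln(2400/1300) / ln(1+0.108) = ln(1.84615) / 0.102557 = 5.9782 years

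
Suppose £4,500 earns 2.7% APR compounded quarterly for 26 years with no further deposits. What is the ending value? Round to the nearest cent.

With 4 periods per year: i = 0.00675, n = 104.
4,500 × (1+0.00675)^104 = 4,500 × 2.013031 = 9,058.6378

£9,058.64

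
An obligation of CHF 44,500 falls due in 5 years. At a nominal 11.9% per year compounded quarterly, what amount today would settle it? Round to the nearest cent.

CHF 24,758.48

With 4 periods per year: i = 0.02975, n = 20.
Discount factor = (1+0.02975)^(−20) = 0.556370; PV = 44,500 × 0.556370 = 24,758.4811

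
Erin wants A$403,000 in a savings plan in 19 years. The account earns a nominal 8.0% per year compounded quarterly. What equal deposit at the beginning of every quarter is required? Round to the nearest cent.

i = 0.08/4 = 0.02 per quarter; n = 19·4 = 76.
PMT = 403000 / ( [(1+0.02)^76 − 1] / 0.02 × (1+i) ) = 403000 / 178.711760 = 2,255.0279

A$2,255.03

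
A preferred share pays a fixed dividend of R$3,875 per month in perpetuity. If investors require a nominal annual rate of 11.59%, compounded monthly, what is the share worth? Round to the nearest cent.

Periodic rate i = 0.1159/12 = 0.00965833.
PV = C/r = 3875/0.00965833 = 401,207.9379

R$401,207.94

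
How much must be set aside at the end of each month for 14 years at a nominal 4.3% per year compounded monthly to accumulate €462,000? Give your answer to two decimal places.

With 12 periods per year: i = 0.00358333, n = 168.
FV-annuity factor = 229.898565; PMT = 462000 / 229.898565 = 2,009.5819

€2,009.58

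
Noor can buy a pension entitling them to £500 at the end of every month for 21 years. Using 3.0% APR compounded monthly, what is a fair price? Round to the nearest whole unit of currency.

i = 0.03/12 = 0.0025 per month; n = 21·12 = 252.
Annuity factor a(252|0.0025) = 186.795726; PV = 500 × 186.795726 = 93,397.8632

£93,398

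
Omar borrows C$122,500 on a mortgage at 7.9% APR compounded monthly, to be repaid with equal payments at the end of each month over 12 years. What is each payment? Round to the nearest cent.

C$1,319.30

With 12 periods per year: i = 0.00658333, n = 144.
PMT = 122500 / ( [1 − (1+0.00658333)^(−144)] / 0.00658333 ) = 122500 / 92.852489 = 1,319.2969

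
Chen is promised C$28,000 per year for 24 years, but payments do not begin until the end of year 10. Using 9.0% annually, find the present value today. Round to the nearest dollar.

Value one period before first payment (t=9): 28000 × [1 − (1+0.09)^(−24)] / 0.09 = 28000 × 9.706612 = 271,785.1295
PV₀ = 271,785.1295 / (1+0.09)^9 = 271,785.1295 / 2.171893 = 125,137.4237

C$125,137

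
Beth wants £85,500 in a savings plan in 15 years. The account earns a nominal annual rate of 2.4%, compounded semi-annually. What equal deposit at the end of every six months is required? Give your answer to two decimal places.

With 2 periods per year: i = 0.012, n = 30.
PMT = 85500 / ( [(1+0.012)^30 − 1] / 0.012 ) = 85500 / 35.855105 = 2,384.5977

£2,384.60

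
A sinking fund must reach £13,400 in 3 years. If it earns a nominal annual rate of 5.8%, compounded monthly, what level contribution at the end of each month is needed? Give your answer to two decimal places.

£341.67

With 12 periods per year: i = 0.00483333, n = 36.
FV-annuity factor = 39.218660; PMT = 13400 / 39.218660 = 341.6741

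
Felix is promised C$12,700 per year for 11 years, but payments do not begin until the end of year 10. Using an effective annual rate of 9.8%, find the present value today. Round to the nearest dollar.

C$35,890

Value one period before first payment (t=9): 12700 × [1 − (1+0.098)^(−11)] / 0.098 = 12700 × 6.555297 = 83,252.2769
Discount back 9 years: 83,252.2769 × (1+0.098)^(−9) = 83,252.2769 × 0.431101 = 35,890.1323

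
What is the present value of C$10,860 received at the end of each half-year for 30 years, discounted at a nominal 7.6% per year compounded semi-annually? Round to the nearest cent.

C$255,296.13

i = 0.076/2 = 0.038 per half-year; n = 30·2 = 60.
PV = 10860 × [1 − (1+0.038)^(−60)] / 0.038 = 10860 × 23.507931 = 255,296.1322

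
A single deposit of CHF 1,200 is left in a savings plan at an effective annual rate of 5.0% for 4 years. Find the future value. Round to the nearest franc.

FV = 1,200 × (1 + 0.05)^4 = 1,458.6075

CHF 1,459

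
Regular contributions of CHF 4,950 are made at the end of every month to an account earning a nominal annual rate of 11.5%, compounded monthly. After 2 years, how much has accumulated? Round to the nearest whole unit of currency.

Periodic rate i = 0.115/12 = 0.00958333; n = 2 × 12 = 24 periods.
FV = PMT · [(1+i)^n − 1] / i = 4950 · 26.840607 = 132,861.0032

CHF 132,861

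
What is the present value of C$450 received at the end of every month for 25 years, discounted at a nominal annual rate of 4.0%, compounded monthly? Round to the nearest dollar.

C$85,254

Periodic rate i = 0.04/12 = 0.00333333; n = 25 × 12 = 300 periods.
Annuity factor a(300|0.00333333) = 189.452483; PV = 450 × 189.452483 = 85,253.6173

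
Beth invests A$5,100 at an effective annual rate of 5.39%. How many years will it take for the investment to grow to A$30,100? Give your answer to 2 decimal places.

n = ln(30100/5100) / ln(1+0.0539) = ln(5.90196) / 0.052498 = 33.8165 years

33.82 years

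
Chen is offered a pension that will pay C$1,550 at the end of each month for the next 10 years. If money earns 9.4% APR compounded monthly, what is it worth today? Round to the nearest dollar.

C$120,294

Periodic rate i = 0.094/12 = 0.00783333; n = 10 × 12 = 120 periods.
PV = 1550 × [1 − (1+0.00783333)^(−120)] / 0.00783333 = 1550 × 77.609214 = 120,294.2824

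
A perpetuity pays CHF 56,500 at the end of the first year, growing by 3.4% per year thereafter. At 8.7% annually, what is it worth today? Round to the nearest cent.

PV = D₁/(r − g) = 56500/(0.087 − 0.034) = 1,066,037.7358

CHF 1,066,037.74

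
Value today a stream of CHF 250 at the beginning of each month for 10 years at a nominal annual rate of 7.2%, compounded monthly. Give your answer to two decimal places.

CHF 21,469.69

Periodic rate i = 0.072/12 = 0.006; n = 10 × 12 = 120 periods.
PV = PMT · [1 − (1+i)^(−n)] / i × (1+i) = 250 · 85.878769 = 21,469.6923
(annuity-due: payments at period start, so ×(1+i).)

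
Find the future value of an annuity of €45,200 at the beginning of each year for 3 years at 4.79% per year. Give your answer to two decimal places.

Accumulation factor s(3|0.0479) × (1+i) = 3.296688; FV = 45200 × 3.296688 = 149,010.2769
(annuity-due: payments at period start, so ×(1+i).)

€149,010.28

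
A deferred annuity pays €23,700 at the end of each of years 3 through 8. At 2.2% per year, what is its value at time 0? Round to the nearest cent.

Value one period before first payment (t=2): 23700 × [1 − (1+0.022)^(−6)] / 0.022 = 23700 × 5.563819 = 131,862.5124
Discount back 2 years: 131,862.5124 × (1+0.022)^(−2) = 131,862.5124 × 0.957411 = 126,246.5604

€126,246.56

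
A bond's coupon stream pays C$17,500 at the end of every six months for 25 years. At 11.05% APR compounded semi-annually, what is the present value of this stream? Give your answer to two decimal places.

C$295,217.35

i = 0.1105/2 = 0.05525 per half-year; n = 25·2 = 50.
PV = 17500 × [1 − (1+0.05525)^(−50)] / 0.05525 = 17500 × 16.869563 = 295,217.3508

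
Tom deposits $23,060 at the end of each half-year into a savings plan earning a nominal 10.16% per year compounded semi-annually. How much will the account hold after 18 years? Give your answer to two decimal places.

With 2 periods per year: i = 0.0508, n = 36.
FV = PMT · [(1+i)^n − 1] / i = 23060 · 97.496337 = 2,248,265.5378

$2,248,265.54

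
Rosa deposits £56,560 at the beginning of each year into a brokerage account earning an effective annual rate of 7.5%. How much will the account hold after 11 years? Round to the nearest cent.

FV = 56560 × [(1+0.075)^11 − 1] / 0.075 × (1+i) = 56560 × 17.423728 = 985,486.0549
(Beginning-of-period payments → annuity-due factor ×(1+i).)

£985,486.05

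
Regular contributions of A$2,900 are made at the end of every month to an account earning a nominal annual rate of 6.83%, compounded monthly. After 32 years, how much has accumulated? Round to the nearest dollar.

A$3,995,138

With 12 periods per year: i = 0.00569167, n = 384.
FV = 2900 × [(1+0.00569167)^384 − 1] / 0.00569167 = 2900 × 1377.633788 = 3,995,137.9865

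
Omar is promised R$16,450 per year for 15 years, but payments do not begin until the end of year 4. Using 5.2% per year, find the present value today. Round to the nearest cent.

Value one period before first payment (t=3): 16450 × [1 − (1+0.052)^(−15)] / 0.052 = 16450 × 10.240751 = 168,460.3585
PV₀ = 168,460.3585 / (1+0.052)^3 = 168,460.3585 / 1.164253 = 144,693.9928

R$144,693.99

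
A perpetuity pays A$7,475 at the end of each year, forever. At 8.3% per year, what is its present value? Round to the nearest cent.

PV = C/r = 7475/0.083 = 90,060.2410

A$90,060.24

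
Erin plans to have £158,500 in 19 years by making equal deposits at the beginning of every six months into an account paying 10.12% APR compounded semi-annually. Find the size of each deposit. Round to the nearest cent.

With 2 periods per year: i = 0.0506, n = 38.
FV-annuity factor × (1+i) = 114.727373; PMT = 158500 / 114.727373 = 1,381.5360

£1,381.54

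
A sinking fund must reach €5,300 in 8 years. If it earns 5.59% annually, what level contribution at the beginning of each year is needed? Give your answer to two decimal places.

PMT = 5300 / ( [(1+0.0559)^8 − 1] / 0.0559 × (1+i) ) = 5300 / 10.298171 = 514.6545

€514.65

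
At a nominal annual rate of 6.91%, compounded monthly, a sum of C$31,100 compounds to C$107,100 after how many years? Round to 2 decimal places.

Periodic rate i = 0.0691/12 = 0.00575833.
n = ln(107100/31100) / ln(1+0.00575833) = ln(3.44373) / 0.005742 = 215.3595 months
= 215.3595/12 years

17.95 years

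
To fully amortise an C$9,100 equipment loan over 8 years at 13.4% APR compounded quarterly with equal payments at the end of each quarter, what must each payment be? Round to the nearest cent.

i = 0.134/4 = 0.0335 per quarter; n = 8·4 = 32.
Annuity-PV factor = 19.451070; PMT = 9100 / 19.451070 = 467.8406

C$467.84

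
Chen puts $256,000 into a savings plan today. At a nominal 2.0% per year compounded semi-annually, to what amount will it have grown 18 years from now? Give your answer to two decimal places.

$366,276.81

i = 0.02/2 = 0.01 per half-year; n = 18·2 = 36.
256,000 × (1+0.01)^36 = 256,000 × 1.430769 = 366,276.8086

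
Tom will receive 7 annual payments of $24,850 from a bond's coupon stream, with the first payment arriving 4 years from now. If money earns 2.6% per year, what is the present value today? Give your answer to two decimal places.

$145,534.18

Value one period before first payment (t=3): 24850 × [1 − (1+0.026)^(−7)] / 0.026 = 24850 × 6.325294 = 157,183.5482
PV₀ = 157,183.5482 / (1+0.026)^3 = 157,183.5482 / 1.080046 = 145,534.1809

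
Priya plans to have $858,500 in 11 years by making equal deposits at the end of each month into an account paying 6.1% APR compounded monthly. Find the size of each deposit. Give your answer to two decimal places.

$4,579.89

Periodic rate i = 0.061/12 = 0.00508333; n = 11 × 12 = 132 periods.
FV-annuity factor = 187.449918; PMT = 858500 / 187.449918 = 4,579.8900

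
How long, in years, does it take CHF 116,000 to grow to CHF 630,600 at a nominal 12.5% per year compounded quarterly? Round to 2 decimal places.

Periodic rate i = 0.125/4 = 0.03125.
(1+i)^n = 630600/116000 = 5.43621, so n = ln 5.43621 / ln 1.03125 = 55.0208 quarters
= 55.0208/4 years

13.76 years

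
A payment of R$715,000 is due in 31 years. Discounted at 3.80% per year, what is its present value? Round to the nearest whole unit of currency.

R$225,003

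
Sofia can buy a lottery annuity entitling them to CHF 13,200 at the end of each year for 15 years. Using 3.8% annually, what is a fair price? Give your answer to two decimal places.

Annuity factor a(15|0.038) = 11.275503; PV = 13200 × 11.275503 = 148,836.6431

CHF 148,836.64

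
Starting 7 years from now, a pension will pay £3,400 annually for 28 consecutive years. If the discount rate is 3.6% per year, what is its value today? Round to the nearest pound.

£48,011

PV at t=6 (ordinary 28-year annuity): 3400 × a(28|0.036) = 3400 × 17.459093 = 59,360.9160
Discount back 6 years: 59,360.9160 × (1+0.036)^(−6) = 59,360.9160 × 0.808801 = 48,011.1448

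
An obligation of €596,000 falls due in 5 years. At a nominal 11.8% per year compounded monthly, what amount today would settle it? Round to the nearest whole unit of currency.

€331,333

With 12 periods per year: i = 0.00983333, n = 60.
PV = 596,000 / (1 + 0.00983333)^60 = 596,000 / 1.798797 = 331,332.5729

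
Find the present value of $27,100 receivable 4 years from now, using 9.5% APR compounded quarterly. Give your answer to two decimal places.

With 4 periods per year: i = 0.02375, n = 16.
Discount factor = (1+0.02375)^(−16) = 0.686906; PV = 27,100 × 0.686906 = 18,615.1549

$18,615.15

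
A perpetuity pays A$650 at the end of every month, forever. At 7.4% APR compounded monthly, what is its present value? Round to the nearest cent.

Periodic rate i = 0.074/12 = 0.00616667.
PV = PMT / i = 650 / 0.00616667 = 105,405.4054

A$105,405.41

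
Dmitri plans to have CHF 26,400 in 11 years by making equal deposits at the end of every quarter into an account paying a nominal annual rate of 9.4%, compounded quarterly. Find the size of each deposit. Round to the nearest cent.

Periodic rate i = 0.094/4 = 0.0235; n = 11 × 4 = 44 periods.
FV-annuity factor = 75.695789; PMT = 26400 / 75.695789 = 348.7644

CHF 348.76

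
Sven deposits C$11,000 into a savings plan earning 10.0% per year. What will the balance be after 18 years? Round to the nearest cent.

FV = 11,000 × (1 + 0.1)^18 = 61,159.0904

C$61,159.09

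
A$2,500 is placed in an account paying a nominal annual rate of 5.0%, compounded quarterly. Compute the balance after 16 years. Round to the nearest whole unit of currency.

Periodic rate i = 0.05/4 = 0.0125; n = 16 × 4 = 64 periods.
2,500 × (1+0.0125)^64 = 2,500 × 2.214532 = 5,536.3310

A$5,536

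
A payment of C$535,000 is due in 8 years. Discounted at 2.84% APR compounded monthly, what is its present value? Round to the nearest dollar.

C$426,382

i = 0.0284/12 = 0.00236667 per month; n = 8·12 = 96.
PV = FV·(1+i)^(−n) = 535,000 × 0.796975 = 426,381.7948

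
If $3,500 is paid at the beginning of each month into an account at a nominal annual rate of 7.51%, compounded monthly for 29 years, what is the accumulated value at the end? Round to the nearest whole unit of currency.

$4,371,498

Periodic rate i = 0.0751/12 = 0.00625833; n = 29 × 12 = 348 periods.
Accumulation factor s(348|0.00625833) × (1+i) = 1248.999460; FV = 3500 × 1248.999460 = 4,371,498.1100
Payments are at the start of each period, so multiply by (1+i).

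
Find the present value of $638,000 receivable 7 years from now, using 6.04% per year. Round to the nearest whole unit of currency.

Discount factor = (1+0.0604)^(−7) = 0.663303; PV = 638,000 × 0.663303 = 423,187.3189

$423,187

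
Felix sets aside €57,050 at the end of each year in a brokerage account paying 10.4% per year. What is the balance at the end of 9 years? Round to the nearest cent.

€787,865.40

FV = 57050 × [(1+0.104)^9 − 1] / 0.104 = 57050 × 13.810086 = 787,865.3960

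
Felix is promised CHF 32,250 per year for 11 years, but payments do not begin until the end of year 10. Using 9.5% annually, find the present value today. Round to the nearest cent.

PV at t=9 (ordinary 11-year annuity): 32250 × a(11|0.095) = 32250 × 6.647304 = 214,375.5585
PV₀ = 214,375.5585 / (1+0.095)^9 = 214,375.5585 / 2.263222 = 94,721.4192

CHF 94,721.42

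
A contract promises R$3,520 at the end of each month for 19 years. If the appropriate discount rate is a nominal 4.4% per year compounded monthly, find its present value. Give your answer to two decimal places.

i = 0.044/12 = 0.00366667 per month; n = 19·12 = 228.
PV = PMT · [1 − (1+i)^(−n)] / i = 3520 · 154.335264 = 543,260.1297

R$543,260.13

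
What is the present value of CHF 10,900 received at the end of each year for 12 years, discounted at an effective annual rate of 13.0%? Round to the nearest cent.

Annuity factor a(12|0.13) = 5.917647; PV = 10900 × 5.917647 = 64,502.3525

CHF 64,502.35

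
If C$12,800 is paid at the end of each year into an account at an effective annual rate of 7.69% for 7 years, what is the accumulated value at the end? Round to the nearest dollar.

FV = 12800 × [(1+0.0769)^7 − 1] / 0.0769 = 12800 × 8.838546 = 113,133.3920

C$113,133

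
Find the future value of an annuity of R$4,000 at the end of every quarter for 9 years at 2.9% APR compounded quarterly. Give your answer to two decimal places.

i = 0.029/4 = 0.00725 per quarter; n = 9·4 = 36.
FV = 4000 × [(1+0.00725)^36 − 1] / 0.00725 = 4000 × 40.966325 = 163,865.3019

R$163,865.30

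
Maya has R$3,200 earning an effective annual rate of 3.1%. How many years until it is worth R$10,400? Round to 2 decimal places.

38.61 years

(1+i)^n = 10400/3200 = 3.25000, so n = ln 3.25000 / ln 1.031 = 38.6075 years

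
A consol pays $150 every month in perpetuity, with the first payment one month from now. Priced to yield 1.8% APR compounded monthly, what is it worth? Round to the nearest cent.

$100,000.00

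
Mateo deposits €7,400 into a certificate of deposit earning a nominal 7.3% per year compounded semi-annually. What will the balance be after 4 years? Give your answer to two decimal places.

€9,857.94

Periodic rate i = 0.073/2 = 0.0365; n = 4 × 2 = 8 periods.
FV = 7,400 × (1 + 0.0365)^8 = 9,857.9400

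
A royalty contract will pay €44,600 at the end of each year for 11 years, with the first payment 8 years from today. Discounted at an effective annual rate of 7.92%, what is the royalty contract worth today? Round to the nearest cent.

Value one period before first payment (t=7): 44600 × [1 − (1+0.0792)^(−11)] / 0.0792 = 44600 × 7.166755 = 319,637.2516
Discount back 7 years: 319,637.2516 × (1+0.0792)^(−7) = 319,637.2516 × 0.586525 = 187,475.2024

€187,475.20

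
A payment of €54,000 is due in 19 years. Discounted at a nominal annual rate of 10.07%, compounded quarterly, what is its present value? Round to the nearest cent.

€8,161.03

With 4 periods per year: i = 0.025175, n = 76.
PV = FV·(1+i)^(−n) = 54,000 × 0.151130 = 8,161.0349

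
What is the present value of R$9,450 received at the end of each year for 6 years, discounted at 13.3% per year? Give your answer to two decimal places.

PV = 9450 × [1 − (1+0.133)^(−6)] / 0.133 = 9450 × 3.964376 = 37,463.3505

R$37,463.35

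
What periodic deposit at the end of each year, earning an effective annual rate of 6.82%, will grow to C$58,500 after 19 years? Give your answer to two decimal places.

C$1,594.18

FV-annuity factor = 36.696003; PMT = 58500 / 36.696003 = 1,594.1791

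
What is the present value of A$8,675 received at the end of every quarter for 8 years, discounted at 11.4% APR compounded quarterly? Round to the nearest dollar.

A$180,538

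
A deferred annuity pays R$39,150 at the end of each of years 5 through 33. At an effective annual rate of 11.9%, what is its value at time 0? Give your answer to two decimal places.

R$201,778.56

PV at t=4 (ordinary 29-year annuity): 39150 × a(29|0.119) = 39150 × 8.080972 = 316,370.0582
Discount back 4 years: 316,370.0582 × (1+0.119)^(−4) = 316,370.0582 × 0.637793 = 201,778.5646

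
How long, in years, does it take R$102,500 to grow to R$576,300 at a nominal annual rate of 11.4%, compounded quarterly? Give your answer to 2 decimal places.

Periodic rate i = 0.114/4 = 0.0285.
n = ln(576300/102500) / ln(1+0.0285) = ln(5.62244) / 0.028101 = 61.4476 quarters
= 61.4476/4 years

15.36 years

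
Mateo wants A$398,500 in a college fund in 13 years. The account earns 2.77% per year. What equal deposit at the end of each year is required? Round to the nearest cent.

PMT = 398500 / ( [(1+0.0277)^13 − 1] / 0.0277 ) = 398500 / 15.396028 = 25,883.2993

A$25,883.30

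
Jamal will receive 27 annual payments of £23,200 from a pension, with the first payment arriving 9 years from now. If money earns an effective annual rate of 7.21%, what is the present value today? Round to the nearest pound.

PV at t=8 (ordinary 27-year annuity): 23200 × a(27|0.0721) = 23200 × 11.752670 = 272,661.9429
PV₀ = 272,661.9429 / (1+0.0721)^8 = 272,661.9429 / 1.745349 = 156,221.9868

£156,222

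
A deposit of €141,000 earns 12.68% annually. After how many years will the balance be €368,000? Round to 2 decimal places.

8.04 years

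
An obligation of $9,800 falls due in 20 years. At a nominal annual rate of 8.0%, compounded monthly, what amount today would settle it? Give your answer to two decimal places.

i = 0.08/12 = 0.00666667 per month; n = 20·12 = 240.
PV = FV·(1+i)^(−n) = 9,800 × 0.202971 = 1,989.1196

$1,989.12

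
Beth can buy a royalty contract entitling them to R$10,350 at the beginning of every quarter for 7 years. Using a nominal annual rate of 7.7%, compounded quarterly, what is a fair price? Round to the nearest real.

With 4 periods per year: i = 0.01925, n = 28.
Annuity factor a(28|0.01925) × (1+i) = 21.903184; PV = 10350 × 21.903184 = 226,697.9500
(annuity-due: payments at period start, so ×(1+i).)

R$226,698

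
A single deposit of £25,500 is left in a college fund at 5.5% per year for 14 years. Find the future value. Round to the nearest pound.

FV = 25,500 × (1 + 0.055)^14 = 53,960.3323

£53,960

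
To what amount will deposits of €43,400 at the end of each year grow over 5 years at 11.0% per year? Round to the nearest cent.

€270,286.58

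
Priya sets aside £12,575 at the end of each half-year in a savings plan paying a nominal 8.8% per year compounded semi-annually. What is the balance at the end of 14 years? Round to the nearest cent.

£668,470.17

Periodic rate i = 0.088/2 = 0.044; n = 14 × 2 = 28 periods.
Accumulation factor s(28|0.044) = 53.158662; FV = 12575 × 53.158662 = 668,470.1708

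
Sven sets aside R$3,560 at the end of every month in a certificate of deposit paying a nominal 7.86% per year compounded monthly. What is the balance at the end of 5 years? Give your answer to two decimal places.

i = 0.0786/12 = 0.00655 per month; n = 5·12 = 60.
FV = PMT · [(1+i)^n − 1] / i = 3560 · 73.209343 = 260,625.2596

R$260,625.26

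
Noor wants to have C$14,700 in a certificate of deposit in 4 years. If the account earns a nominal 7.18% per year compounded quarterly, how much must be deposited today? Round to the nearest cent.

C$11,058.45

i = 0.0718/4 = 0.01795 per quarter; n = 4·4 = 16.
Discount factor = (1+0.01795)^(−16) = 0.752275; PV = 14,700 × 0.752275 = 11,058.4482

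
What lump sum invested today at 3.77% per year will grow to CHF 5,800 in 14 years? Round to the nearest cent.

PV = 5,800 / (1 + 0.0377)^14 = 5,800 / 1.678825 = 3,454.7972

CHF 3,454.80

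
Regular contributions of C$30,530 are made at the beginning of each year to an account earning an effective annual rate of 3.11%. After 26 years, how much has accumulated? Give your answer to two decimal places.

C$1,232,132.86

FV = PMT · [(1+i)^n − 1] / i × (1+i) = 30530 · 40.358102 = 1,232,132.8613
(annuity-due: payments at period start, so ×(1+i).)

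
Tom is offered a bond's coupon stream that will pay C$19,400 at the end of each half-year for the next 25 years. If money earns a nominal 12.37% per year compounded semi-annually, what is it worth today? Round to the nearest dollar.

i = 0.1237/2 = 0.06185 per half-year; n = 25·2 = 50.
PV = 19400 × [1 − (1+0.06185)^(−50)] / 0.06185 = 19400 × 15.363694 = 298,055.6597

C$298,056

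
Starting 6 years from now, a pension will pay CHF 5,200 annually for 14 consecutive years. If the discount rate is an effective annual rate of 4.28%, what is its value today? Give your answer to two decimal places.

CHF 43,731.92

PV at t=5 (ordinary 14-year annuity): 5200 × a(14|0.0428) = 5200 × 10.370514 = 53,926.6743
Discount back 5 years: 53,926.6743 × (1+0.0428)^(−5) = 53,926.6743 × 0.810952 = 43,731.9181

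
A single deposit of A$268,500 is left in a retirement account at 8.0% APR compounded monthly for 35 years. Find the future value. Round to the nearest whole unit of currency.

A$4,374,550

i = 0.08/12 = 0.00666667 per month; n = 35·12 = 420.
268,500 × (1+0.00666667)^420 = 268,500 × 16.292550 = 4,374,549.6475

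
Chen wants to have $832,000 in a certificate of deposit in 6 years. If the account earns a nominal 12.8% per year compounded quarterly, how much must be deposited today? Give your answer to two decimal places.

$390,670.48

With 4 periods per year: i = 0.032, n = 24.
PV = 832,000 / (1 + 0.032)^24 = 832,000 / 2.129672 = 390,670.4757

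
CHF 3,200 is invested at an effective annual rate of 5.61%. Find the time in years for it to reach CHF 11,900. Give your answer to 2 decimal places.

24.06 years

n = ln(11900/3200) / ln(1+0.0561) = ln(3.71875) / 0.054583 = 24.0623 years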